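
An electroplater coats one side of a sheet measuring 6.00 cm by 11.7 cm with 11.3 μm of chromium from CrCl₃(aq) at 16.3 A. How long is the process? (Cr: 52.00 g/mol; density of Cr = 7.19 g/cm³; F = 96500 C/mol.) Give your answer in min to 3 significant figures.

3.25 min

Plated area = 6.00 × 11.7 = 70.20 cm²
Volume = 70.20 × 11.3×10⁻⁴ cm = 0.07933 cm³
m(Cr) = 0.07933 × 7.19 = 0.5704 g
n(Cr) = 0.5704 / 52.00 = 0.01097 mol; n(e⁻) = 3 × 0.01097 = 0.03291 mol
Q = 0.03291 × 96500 = 3176 C
t = 3176 / 16.3 = 194.8 s = 3.25 min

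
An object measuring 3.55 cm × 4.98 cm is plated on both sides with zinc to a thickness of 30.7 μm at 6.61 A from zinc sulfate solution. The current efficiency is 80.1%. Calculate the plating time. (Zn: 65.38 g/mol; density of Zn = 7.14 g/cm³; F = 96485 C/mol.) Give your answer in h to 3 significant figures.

Plated area = 2 × 3.55 × 4.98 = 35.36 cm²
Volume = 35.36 × 30.7×10⁻⁴ cm = 0.1086 cm³
m(Zn) = 0.1086 × 7.14 = 0.7754 g
n(Zn) = 0.7754 / 65.38 = 0.01186 mol; n(e⁻) = 2 × 0.01186 = 0.02372 mol
Q = 0.02372 × 96485 / 0.801 = 2857 C
t = 2857 / 6.61 = 432.2 s = 0.120 h

0.120 h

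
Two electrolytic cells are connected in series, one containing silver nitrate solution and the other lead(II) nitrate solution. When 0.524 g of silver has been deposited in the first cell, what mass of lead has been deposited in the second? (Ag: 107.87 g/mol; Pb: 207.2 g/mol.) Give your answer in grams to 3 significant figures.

n(Ag) = 0.524 / 107.87 = 0.004858 mol
Ag⁺ + e⁻ → Ag, so n(e⁻) = 0.004858 mol
Since the cells are in series, n(e⁻) in the Pb cell is also 0.004858 mol.
Pb²⁺ + 2e⁻ → Pb, so n(Pb) = 0.004858 / 2 = 0.002429 mol
m(Pb) = 0.002429 × 207.2 = 0.503 g

0.503 g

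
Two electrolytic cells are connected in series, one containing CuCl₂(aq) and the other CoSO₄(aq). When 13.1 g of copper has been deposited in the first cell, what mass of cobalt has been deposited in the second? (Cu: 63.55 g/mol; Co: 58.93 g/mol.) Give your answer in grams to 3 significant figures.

12.1 g

n(Cu) = 13.1 / 63.55 = 0.2061 mol
Cu²⁺ + 2e⁻ → Cu, so n(e⁻) = 2 × 0.2061 = 0.4122 mol
In series, the same 0.4122 mol of electrons flows through the second cell.
Co²⁺ + 2e⁻ → Co, so n(Co) = 0.4122 / 2 = 0.2061 mol
m(Co) = 0.2061 × 58.93 = 12.1 g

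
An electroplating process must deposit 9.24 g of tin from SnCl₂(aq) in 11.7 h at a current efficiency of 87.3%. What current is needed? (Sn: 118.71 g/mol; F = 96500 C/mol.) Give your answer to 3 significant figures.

n(Sn) = 9.24 / 118.71 = 0.07784 mol
Sn²⁺ + 2e⁻ → Sn, so n(e⁻) = 2 × 0.07784 = 0.1557 mol
Q = 0.1557 × 96500 / 0.873 = 17210 C
I = Q / t = 17210 / 42120 s = 0.409 A

0.409 A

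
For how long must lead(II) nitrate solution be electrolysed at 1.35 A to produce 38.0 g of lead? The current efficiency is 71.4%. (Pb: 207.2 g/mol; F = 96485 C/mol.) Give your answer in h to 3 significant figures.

10.2 h

n(Pb) = 38.0 / 207.2 = 0.1834 mol
Pb²⁺ + 2e⁻ → Pb, so n(e⁻) = 2 × 0.1834 = 0.3668 mol
Q = 0.3668 × 96485 / 0.714 = 49570 C
t = Q / I = 49570 / 1.35 = 36720 s = 10.2 h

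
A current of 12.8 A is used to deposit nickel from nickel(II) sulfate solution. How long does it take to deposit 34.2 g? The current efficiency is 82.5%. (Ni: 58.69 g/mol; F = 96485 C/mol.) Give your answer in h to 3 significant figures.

2.96 h

n(Ni) = 34.2 / 58.69 = 0.5827 mol
Ni²⁺ + 2e⁻ → Ni, so n(e⁻) = 2 × 0.5827 = 1.165 mol
Q = 1.165 × 96485 / 0.825 = 1.362×10^5 C
t = Q / I = 1.362×10^5 / 12.8 = 10640 s = 2.96 h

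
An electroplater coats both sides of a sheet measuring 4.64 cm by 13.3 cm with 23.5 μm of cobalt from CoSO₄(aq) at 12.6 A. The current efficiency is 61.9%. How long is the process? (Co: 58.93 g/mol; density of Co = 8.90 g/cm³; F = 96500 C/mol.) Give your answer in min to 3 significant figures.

Plated area = 2 × 4.64 × 13.3 = 123.4 cm²
Volume = 123.4 × 23.5×10⁻⁴ cm = 0.2900 cm³
m(Co) = 0.2900 × 8.90 = 2.581 g
n(Co) = 2.581 / 58.93 = 0.04380 mol; n(e⁻) = 2 × 0.04380 = 0.08760 mol
Q = 0.08760 × 96500 / 0.619 = 13660 C
t = 13660 / 12.6 = 1084 s = 18.1 min

18.1 min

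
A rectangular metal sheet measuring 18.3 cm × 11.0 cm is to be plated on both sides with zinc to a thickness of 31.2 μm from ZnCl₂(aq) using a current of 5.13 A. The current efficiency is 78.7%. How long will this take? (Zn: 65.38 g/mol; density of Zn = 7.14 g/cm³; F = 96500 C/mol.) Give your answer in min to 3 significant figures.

Plated area = 2 × 18.3 × 11.0 = 402.6 cm²
Volume = 402.6 × 31.2×10⁻⁴ cm = 1.256 cm³
m(Zn) = 1.256 × 7.14 = 8.968 g
n(Zn) = 8.968 / 65.38 = 0.1372 mol; n(e⁻) = 2 × 0.1372 = 0.2744 mol
Q = 0.2744 × 96500 / 0.787 = 33650 C
t = 33650 / 5.13 = 6559 s = 109 min

109 min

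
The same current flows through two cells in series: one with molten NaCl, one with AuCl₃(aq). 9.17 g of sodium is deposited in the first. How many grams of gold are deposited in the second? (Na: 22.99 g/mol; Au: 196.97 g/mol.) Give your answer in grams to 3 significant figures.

n(Na) = 9.17 / 22.99 = 0.3989 mol
Na⁺ + e⁻ → Na, so n(e⁻) = 0.3989 mol
The cells are in series, so the same charge (and hence the same n(e⁻) = 0.3989 mol) passes through both.
Au³⁺ + 3e⁻ → Au, so n(Au) = 0.3989 / 3 = 0.1330 mol
m(Au) = 0.1330 × 196.97 = 26.2 g

26.2 g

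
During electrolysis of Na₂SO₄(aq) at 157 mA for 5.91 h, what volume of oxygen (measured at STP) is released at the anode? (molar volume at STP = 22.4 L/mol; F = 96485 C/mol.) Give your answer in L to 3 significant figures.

Q = It = 0.157 × 21276 = 3340 C
n(e⁻) = 3340 / 96485 = 0.03462 mol
2H₂O → O₂ + 4H⁺ + 4e⁻, so n(O₂) = 0.03462 / 4 = 0.008655 mol
V = 0.008655 × 22.4 = 0.1939 L

0.194 L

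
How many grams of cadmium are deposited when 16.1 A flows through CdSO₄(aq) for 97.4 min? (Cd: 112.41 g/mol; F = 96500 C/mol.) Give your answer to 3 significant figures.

Q = 16.1 A × 5844 s = 94090 C
Moles of electrons = 94090 / 96500 = 0.9750 mol
Cd²⁺ + 2e⁻ → Cd, so n(Cd) = 0.9750 / 2 = 0.4875 mol
m = 0.4875 × 112.41 = 54.8 g

54.8 g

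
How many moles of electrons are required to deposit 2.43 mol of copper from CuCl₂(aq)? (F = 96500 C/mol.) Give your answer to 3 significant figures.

4.86 mol

Cu²⁺ + 2e⁻ → Cu, so n(e⁻) = 2 × 2.43 = 4.860 mol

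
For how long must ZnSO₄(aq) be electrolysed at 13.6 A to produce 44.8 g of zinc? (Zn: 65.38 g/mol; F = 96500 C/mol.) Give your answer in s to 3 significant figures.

n(Zn) = 44.8 / 65.38 = 0.6852 mol
Zn²⁺ + 2e⁻ → Zn, so n(e⁻) = 2 × 0.6852 = 1.370 mol
Q = 1.370 × 96500 = 1.322×10^5 C
t = Q / I = 1.322×10^5 / 13.6 = 9721 s

9720 s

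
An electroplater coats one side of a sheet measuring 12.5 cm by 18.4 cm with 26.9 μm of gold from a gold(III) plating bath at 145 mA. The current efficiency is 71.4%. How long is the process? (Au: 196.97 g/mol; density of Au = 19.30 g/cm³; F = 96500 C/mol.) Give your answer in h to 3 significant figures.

47.1 h

Plated area = 12.5 × 18.4 = 230.0 cm²
Volume = 230.0 × 26.9×10⁻⁴ cm = 0.6187 cm³
m(Au) = 0.6187 × 19.30 = 11.94 g
n(Au) = 11.94 / 196.97 = 0.06062 mol; n(e⁻) = 3 × 0.06062 = 0.1819 mol
Q = 0.1819 × 96500 / 0.714 = 24580 C
t = 24580 / 0.145 = 1.695×10^5 s = 47.1 h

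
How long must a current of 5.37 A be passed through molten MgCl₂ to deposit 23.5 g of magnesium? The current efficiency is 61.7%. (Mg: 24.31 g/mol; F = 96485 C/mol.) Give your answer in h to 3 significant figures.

n(Mg) = 23.5 / 24.31 = 0.9667 mol
Mg²⁺ + 2e⁻ → Mg, so n(e⁻) = 2 × 0.9667 = 1.933 mol
Q = 1.933 × 96485 / 0.617 = 3.023×10^5 C
t = Q / I = 3.023×10^5 / 5.37 = 56290 s = 15.6 h

15.6 h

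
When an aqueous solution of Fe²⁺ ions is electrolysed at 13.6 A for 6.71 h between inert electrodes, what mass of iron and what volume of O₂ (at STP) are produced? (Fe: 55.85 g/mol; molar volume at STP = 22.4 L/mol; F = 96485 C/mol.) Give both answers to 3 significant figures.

Q = 13.6 × 24156 = 3.285×10^5 C; n(e⁻) = 3.285×10^5 / 96485 = 3.405 mol
Cathode: Fe²⁺ + 2e⁻ → Fe → n(Fe) = 3.405/2 = 1.703 mol → 95.1 g
Anode: 2H₂O → O₂ + 4H⁺ + 4e⁻ → n(O₂) = 3.405/4 = 0.8513 mol → 19.1 L

95.1 g Fe; 19.1 L O₂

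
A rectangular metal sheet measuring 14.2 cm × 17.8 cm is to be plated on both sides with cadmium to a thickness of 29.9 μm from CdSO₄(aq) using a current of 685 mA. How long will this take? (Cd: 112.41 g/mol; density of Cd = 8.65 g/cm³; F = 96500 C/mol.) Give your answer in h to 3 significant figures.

9.10 h

Plated area = 2 × 14.2 × 17.8 = 505.5 cm²
Volume = 505.5 × 29.9×10⁻⁴ cm = 1.511 cm³
m(Cd) = 1.511 × 8.65 = 13.07 g
n(Cd) = 13.07 / 112.41 = 0.1163 mol; n(e⁻) = 2 × 0.1163 = 0.2326 mol
Q = 0.2326 × 96500 = 22450 C
t = 22450 / 0.685 = 32770 s = 9.10 h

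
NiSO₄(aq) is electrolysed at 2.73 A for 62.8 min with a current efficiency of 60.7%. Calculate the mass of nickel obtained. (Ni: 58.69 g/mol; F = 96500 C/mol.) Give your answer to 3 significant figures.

1.90 g

Q = 2.73 × 3768 = 10290 C
n(e⁻) = 10290 / 96500 = 0.1066 mol
Ni²⁺ + 2e⁻ → Ni, so theoretical m(Ni) = 0.05330 × 58.69 = 3.128 g
Actual mass = 60.7% × 3.128 = 1.90 g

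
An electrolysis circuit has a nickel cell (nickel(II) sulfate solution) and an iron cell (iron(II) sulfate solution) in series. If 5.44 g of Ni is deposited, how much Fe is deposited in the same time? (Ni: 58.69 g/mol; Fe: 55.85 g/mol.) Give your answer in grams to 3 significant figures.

n(Ni) = 5.44 / 58.69 = 0.09269 mol
Ni²⁺ + 2e⁻ → Ni, so n(e⁻) = 2 × 0.09269 = 0.1854 mol
Since the cells are in series, n(e⁻) in the Fe cell is also 0.1854 mol.
Fe²⁺ + 2e⁻ → Fe, so n(Fe) = 0.1854 / 2 = 0.09270 mol
m(Fe) = 0.09270 × 55.85 = 5.18 g

5.18 g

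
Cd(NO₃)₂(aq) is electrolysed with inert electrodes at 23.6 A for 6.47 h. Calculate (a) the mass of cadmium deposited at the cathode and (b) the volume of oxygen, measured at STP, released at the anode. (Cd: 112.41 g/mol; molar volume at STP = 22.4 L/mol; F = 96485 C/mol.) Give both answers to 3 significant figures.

320 g Cd; 31.9 L O₂

Q = 23.6 × 23292 = 5.497×10^5 C; n(e⁻) = 5.497×10^5 / 96485 = 5.697 mol
Cathode: Cd²⁺ + 2e⁻ → Cd → n(Cd) = 5.697/2 = 2.849 mol → 320 g
Anode: 2H₂O → O₂ + 4H⁺ + 4e⁻ → n(O₂) = 5.697/4 = 1.424 mol → 31.9 L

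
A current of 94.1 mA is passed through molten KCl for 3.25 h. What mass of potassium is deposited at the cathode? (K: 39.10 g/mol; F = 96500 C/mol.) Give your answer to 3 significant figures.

Q = 0.0941 A × 11700 s = 1101 C
Moles of electrons = 1101 / 96500 = 0.01141 mol
K⁺ + e⁻ → K, so n(K) = 0.01141 mol
m = 0.01141 × 39.10 = 0.446 g

0.446 g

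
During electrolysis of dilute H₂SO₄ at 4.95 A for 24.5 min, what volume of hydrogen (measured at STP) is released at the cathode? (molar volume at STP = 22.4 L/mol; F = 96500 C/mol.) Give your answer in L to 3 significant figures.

0.845 L

Charge passed = 4.95 × 1470 = 7277 C
n(e⁻) = Q/F = 7277/96500 = 0.07541 mol
2H⁺ + 2e⁻ → H₂, so n(H₂) = 0.07541 / 2 = 0.03771 mol
V = 0.03771 × 22.4 = 0.8447 L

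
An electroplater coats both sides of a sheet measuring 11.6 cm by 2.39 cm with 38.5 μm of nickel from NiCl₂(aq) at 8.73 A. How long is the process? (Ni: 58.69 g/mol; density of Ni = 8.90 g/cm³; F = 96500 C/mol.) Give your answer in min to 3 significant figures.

Plated area = 2 × 11.6 × 2.39 = 55.45 cm²
Volume = 55.45 × 38.5×10⁻⁴ cm = 0.2135 cm³
m(Ni) = 0.2135 × 8.90 = 1.900 g
n(Ni) = 1.900 / 58.69 = 0.03237 mol; n(e⁻) = 2 × 0.03237 = 0.06474 mol
Q = 0.06474 × 96500 = 6247 C
t = 6247 / 8.73 = 715.6 s = 11.9 min

11.9 min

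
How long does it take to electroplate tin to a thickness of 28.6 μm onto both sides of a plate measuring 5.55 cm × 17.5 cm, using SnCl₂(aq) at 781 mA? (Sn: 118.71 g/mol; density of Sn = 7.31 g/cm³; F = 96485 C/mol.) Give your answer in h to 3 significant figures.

Plated area = 2 × 5.55 × 17.5 = 194.3 cm²
Volume = 194.3 × 28.6×10⁻⁴ cm = 0.5557 cm³
m(Sn) = 0.5557 × 7.31 = 4.062 g
n(Sn) = 4.062 / 118.71 = 0.03422 mol; n(e⁻) = 2 × 0.03422 = 0.06844 mol
Q = 0.06844 × 96485 = 6603 C
t = 6603 / 0.781 = 8455 s = 2.35 h

2.35 h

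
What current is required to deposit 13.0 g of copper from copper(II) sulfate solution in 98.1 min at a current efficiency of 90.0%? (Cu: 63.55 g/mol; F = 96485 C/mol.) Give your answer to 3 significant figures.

7.45 A

n(Cu) = 13.0 / 63.55 = 0.2046 mol
Cu²⁺ + 2e⁻ → Cu, so n(e⁻) = 2 × 0.2046 = 0.4092 mol
Q = 0.4092 × 96485 / 0.900 = 43870 C
I = Q / t = 43870 / 5886 s = 7.45 A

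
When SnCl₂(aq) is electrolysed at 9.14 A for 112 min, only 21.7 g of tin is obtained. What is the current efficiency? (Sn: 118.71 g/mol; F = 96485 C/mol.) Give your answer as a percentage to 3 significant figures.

Q = 9.14 × 6720 = 61420 C
n(e⁻) = 61420 / 96485 = 0.6366 mol
Sn²⁺ + 2e⁻ → Sn, so theoretical n(Sn) = 0.3183 mol → 37.79 g
Efficiency = 21.7 / 37.79 = 0.5742 = 57.4%

57.4%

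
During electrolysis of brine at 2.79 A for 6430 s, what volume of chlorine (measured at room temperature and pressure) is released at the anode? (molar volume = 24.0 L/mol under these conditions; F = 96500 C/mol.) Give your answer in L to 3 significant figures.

2.23 L

Charge passed = 2.79 × 6430 = 17940 C
n(e⁻) = 17940 / 96500 = 0.1859 mol
2Cl⁻ → Cl₂ + 2e⁻, so n(Cl₂) = 0.1859 / 2 = 0.09295 mol
V = 0.09295 × 24.0 = 2.231 L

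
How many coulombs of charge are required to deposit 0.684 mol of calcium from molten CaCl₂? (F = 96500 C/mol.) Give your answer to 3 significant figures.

Ca²⁺ + 2e⁻ → Ca, so n(e⁻) = 2 × 0.684 = 1.368 mol
Q = 1.368 × 96500 = 1.320×10^5 C

1.32×10^5 C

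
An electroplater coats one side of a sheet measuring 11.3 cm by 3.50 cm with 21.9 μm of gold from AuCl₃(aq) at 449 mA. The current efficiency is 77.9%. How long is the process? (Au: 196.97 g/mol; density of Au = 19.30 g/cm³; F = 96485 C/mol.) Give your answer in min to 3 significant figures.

Plated area = 11.3 × 3.50 = 39.55 cm²
Volume = 39.55 × 21.9×10⁻⁴ cm = 0.08661 cm³
m(Au) = 0.08661 × 19.30 = 1.672 g
n(Au) = 1.672 / 196.97 = 0.008489 mol; n(e⁻) = 3 × 0.008489 = 0.02547 mol
Q = 0.02547 × 96485 / 0.779 = 3155 C
t = 3155 / 0.449 = 7027 s = 117 min

117 min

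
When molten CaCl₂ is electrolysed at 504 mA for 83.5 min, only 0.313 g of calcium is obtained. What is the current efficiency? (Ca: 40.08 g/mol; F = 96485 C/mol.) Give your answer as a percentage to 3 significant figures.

59.7%

Q = 0.504 × 5010 = 2525 C
n(e⁻) = 2525 / 96485 = 0.02617 mol
Ca²⁺ + 2e⁻ → Ca, so theoretical n(Ca) = 0.01309 mol → 0.5246 g
Efficiency = 0.313 / 0.5246 = 0.5966 = 59.7%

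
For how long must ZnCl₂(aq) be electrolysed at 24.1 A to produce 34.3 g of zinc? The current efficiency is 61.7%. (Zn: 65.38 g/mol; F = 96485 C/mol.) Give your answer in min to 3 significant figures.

113 min

n(Zn) = 34.3 / 65.38 = 0.5246 mol
Zn²⁺ + 2e⁻ → Zn, so n(e⁻) = 2 × 0.5246 = 1.049 mol
Q = 1.049 × 96485 / 0.617 = 1.640×10^5 C
t = Q / I = 1.640×10^5 / 24.1 = 6805 s = 113 min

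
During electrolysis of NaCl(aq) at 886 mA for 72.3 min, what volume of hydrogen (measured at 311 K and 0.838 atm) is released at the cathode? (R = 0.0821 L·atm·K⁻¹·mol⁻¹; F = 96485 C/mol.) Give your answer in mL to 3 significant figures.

Q = It = 0.886 × 4338 = 3843 C
Moles of electrons = 3843 / 96485 = 0.03983 mol
2H⁺ + 2e⁻ → H₂, so n(H₂) = 0.03983 / 2 = 0.01992 mol
V = nRT/P = 0.01992 × 0.0821 × 311 / 0.838 = 0.6069 L
= 607 mL

607 mL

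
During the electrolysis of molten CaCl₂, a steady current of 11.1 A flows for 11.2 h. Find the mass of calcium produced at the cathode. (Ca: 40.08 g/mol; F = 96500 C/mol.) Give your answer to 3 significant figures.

Q = It = 11.1 × 40320 = 4.476×10^5 C
Moles of electrons = 4.476×10^5 / 96500 = 4.638 mol
Ca²⁺ + 2e⁻ → Ca, so n(Ca) = 4.638 / 2 = 2.319 mol
m = 2.319 × 40.08 = 92.9 g

92.9 g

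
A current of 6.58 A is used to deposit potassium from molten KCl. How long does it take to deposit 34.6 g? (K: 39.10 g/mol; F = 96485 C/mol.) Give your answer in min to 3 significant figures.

216 min

n(K) = 34.6 / 39.10 = 0.8849 mol
K⁺ + e⁻ → K, so n(e⁻) = 0.8849 mol
Q = 0.8849 × 96485 = 85380 C
t = Q / I = 85380 / 6.58 = 12980 s = 216 min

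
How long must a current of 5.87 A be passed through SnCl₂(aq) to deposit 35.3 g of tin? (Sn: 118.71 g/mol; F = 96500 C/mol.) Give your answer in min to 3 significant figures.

163 min

n(Sn) = 35.3 / 118.71 = 0.2974 mol
Sn²⁺ + 2e⁻ → Sn, so n(e⁻) = 2 × 0.2974 = 0.5948 mol
Q = 0.5948 × 96500 = 57400 C
t = Q / I = 57400 / 5.87 = 9779 s = 163 min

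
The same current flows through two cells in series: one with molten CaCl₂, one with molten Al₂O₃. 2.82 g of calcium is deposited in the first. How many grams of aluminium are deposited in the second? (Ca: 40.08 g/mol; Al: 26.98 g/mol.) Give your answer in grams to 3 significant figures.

1.27 g

n(Ca) = 2.82 / 40.08 = 0.07036 mol
Ca²⁺ + 2e⁻ → Ca, so n(e⁻) = 2 × 0.07036 = 0.1407 mol
Since the cells are in series, n(e⁻) in the Al cell is also 0.1407 mol.
Al³⁺ + 3e⁻ → Al, so n(Al) = 0.1407 / 3 = 0.04690 mol
m(Al) = 0.04690 × 26.98 = 1.27 g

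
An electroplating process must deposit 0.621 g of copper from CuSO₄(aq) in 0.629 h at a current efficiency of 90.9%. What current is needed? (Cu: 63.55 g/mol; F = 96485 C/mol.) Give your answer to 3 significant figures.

n(Cu) = 0.621 / 63.55 = 0.009772 mol
Cu²⁺ + 2e⁻ → Cu, so n(e⁻) = 2 × 0.009772 = 0.01954 mol
Q = 0.01954 × 96485 / 0.909 = 2074 C
I = Q / t = 2074 / 2264.4 s = 0.916 A

0.916 A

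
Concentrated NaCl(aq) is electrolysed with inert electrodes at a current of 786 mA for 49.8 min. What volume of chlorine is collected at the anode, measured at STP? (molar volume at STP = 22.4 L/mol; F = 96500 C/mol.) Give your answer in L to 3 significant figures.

0.273 L

Charge passed = 0.786 × 2988 = 2349 C
n(e⁻) = Q/F = 2349/96500 = 0.02434 mol
2Cl⁻ → Cl₂ + 2e⁻, so n(Cl₂) = 0.02434 / 2 = 0.01217 mol
V = 0.01217 × 22.4 = 0.2726 L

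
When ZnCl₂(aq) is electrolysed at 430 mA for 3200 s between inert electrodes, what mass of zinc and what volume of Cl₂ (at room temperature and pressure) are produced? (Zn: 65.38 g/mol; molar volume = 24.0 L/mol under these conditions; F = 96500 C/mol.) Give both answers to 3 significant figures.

0.466 g Zn; 0.171 L Cl₂

Q = 0.430 × 3200 = 1376 C; n(e⁻) = 1376 / 96500 = 0.01426 mol
Cathode: Zn²⁺ + 2e⁻ → Zn → n(Zn) = 0.01426/2 = 0.007130 mol → 0.466 g
Anode: 2Cl⁻ → Cl₂ + 2e⁻ → n(Cl₂) = 0.01426/2 = 0.007130 mol → 0.171 L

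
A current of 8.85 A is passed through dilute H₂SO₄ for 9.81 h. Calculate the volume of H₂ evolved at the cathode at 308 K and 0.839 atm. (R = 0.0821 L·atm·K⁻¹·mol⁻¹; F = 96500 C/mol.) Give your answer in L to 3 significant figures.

48.8 L

Q = 8.85 A × 35316 s = 3.125×10^5 C
Moles of electrons = 3.125×10^5 / 96500 = 3.238 mol
2H⁺ + 2e⁻ → H₂, so n(H₂) = 3.238 / 2 = 1.619 mol
V = nRT/P = 1.619 × 0.0821 × 308 / 0.839 = 48.80 L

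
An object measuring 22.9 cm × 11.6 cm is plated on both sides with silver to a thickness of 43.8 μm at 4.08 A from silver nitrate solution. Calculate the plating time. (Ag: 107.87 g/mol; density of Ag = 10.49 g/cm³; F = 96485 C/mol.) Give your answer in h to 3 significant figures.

Plated area = 2 × 22.9 × 11.6 = 531.3 cm²
Volume = 531.3 × 43.8×10⁻⁴ cm = 2.327 cm³
m(Ag) = 2.327 × 10.49 = 24.41 g
n(Ag) = 24.41 / 107.87 = 0.2263 mol; n(e⁻) = 0.2263 mol
Q = 0.2263 × 96485 = 21830 C
t = 21830 / 4.08 = 5350 s = 1.49 h

1.49 h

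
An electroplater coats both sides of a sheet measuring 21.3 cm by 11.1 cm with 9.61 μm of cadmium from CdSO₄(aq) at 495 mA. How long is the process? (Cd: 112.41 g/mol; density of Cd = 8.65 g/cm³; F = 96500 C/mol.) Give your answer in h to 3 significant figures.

Plated area = 2 × 21.3 × 11.1 = 472.9 cm²
Volume = 472.9 × 9.61×10⁻⁴ cm = 0.4545 cm³
m(Cd) = 0.4545 × 8.65 = 3.931 g
n(Cd) = 3.931 / 112.41 = 0.03497 mol; n(e⁻) = 2 × 0.03497 = 0.06994 mol
Q = 0.06994 × 96500 = 6749 C
t = 6749 / 0.495 = 13630 s = 3.79 h

3.79 h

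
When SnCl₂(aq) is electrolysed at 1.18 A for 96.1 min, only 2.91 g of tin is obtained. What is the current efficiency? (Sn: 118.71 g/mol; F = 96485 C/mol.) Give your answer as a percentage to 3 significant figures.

Q = 1.18 × 5766 = 6804 C
n(e⁻) = 6804 / 96485 = 0.07052 mol
Sn²⁺ + 2e⁻ → Sn, so theoretical n(Sn) = 0.03526 mol → 4.186 g
Efficiency = 2.91 / 4.186 = 0.6952 = 69.5%

69.5%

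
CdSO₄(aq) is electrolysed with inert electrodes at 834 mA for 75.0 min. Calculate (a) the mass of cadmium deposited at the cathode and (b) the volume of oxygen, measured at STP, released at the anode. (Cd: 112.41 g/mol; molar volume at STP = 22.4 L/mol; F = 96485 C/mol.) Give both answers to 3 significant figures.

Q = 0.834 × 4500 = 3753 C; n(e⁻) = 3753 / 96485 = 0.03890 mol
Cathode: Cd²⁺ + 2e⁻ → Cd → n(Cd) = 0.03890/2 = 0.01945 mol → 2.19 g
Anode: 2H₂O → O₂ + 4H⁺ + 4e⁻ → n(O₂) = 0.03890/4 = 0.009725 mol → 0.218 L

2.19 g Cd; 0.218 L O₂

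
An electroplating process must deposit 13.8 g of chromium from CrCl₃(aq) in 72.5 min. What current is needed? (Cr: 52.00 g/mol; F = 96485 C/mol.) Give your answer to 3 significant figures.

n(Cr) = 13.8 / 52.00 = 0.2654 mol
Cr³⁺ + 3e⁻ → Cr, so n(e⁻) = 3 × 0.2654 = 0.7962 mol
Q = 0.7962 × 96485 = 76820 C
I = Q / t = 76820 / 4350 s = 17.7 A

17.7 A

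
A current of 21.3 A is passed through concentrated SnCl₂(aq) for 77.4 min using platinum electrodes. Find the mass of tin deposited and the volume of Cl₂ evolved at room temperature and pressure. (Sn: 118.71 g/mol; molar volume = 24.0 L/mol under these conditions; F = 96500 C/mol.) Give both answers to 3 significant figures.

Q = 21.3 × 4644 = 98920 C; n(e⁻) = 98920 / 96500 = 1.025 mol
Cathode: Sn²⁺ + 2e⁻ → Sn → n(Sn) = 1.025/2 = 0.5125 mol → 60.8 g
Anode: 2Cl⁻ → Cl₂ + 2e⁻ → n(Cl₂) = 1.025/2 = 0.5125 mol → 12.3 L

60.8 g Sn; 12.3 L Cl₂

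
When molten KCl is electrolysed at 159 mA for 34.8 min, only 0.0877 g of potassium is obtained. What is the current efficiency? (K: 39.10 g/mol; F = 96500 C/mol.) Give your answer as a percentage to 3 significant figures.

65.2%

Q = 0.159 × 2088 = 332.0 C
n(e⁻) = 332.0 / 96500 = 0.003440 mol
K⁺ + e⁻ → K, so theoretical n(K) = 0.003440 mol → 0.1345 g
Efficiency = 0.0877 / 0.1345 = 0.6520 = 65.2%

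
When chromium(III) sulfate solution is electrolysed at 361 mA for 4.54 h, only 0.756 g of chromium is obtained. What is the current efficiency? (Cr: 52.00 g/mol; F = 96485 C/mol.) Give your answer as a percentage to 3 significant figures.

71.3%

Q = 0.361 × 16344 = 5900 C
n(e⁻) = 5900 / 96485 = 0.06115 mol
Cr³⁺ + 3e⁻ → Cr, so theoretical n(Cr) = 0.02038 mol → 1.060 g
Efficiency = 0.756 / 1.060 = 0.7132 = 71.3%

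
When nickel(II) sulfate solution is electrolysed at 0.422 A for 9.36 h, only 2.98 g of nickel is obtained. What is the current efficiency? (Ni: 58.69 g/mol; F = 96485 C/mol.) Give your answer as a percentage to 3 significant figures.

68.9%

Q = 0.422 × 33696 = 14220 C
n(e⁻) = 14220 / 96485 = 0.1474 mol
Ni²⁺ + 2e⁻ → Ni, so theoretical n(Ni) = 0.07370 mol → 4.325 g
Efficiency = 2.98 / 4.325 = 0.6890 = 68.9%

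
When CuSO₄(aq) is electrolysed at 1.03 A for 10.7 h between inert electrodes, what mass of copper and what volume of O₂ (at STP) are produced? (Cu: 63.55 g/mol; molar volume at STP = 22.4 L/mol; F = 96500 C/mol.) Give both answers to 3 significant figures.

13.1 g Cu; 2.30 L O₂

Q = 1.03 × 38520 = 39680 C; n(e⁻) = 39680 / 96500 = 0.4112 mol
Cathode: Cu²⁺ + 2e⁻ → Cu → n(Cu) = 0.4112/2 = 0.2056 mol → 13.1 g
Anode: 2H₂O → O₂ + 4H⁺ + 4e⁻ → n(O₂) = 0.4112/4 = 0.1028 mol → 2.30 L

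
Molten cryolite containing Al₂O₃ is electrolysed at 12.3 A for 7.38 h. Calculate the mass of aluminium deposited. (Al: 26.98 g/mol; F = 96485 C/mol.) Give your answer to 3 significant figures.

Q = It = 12.3 × 26568 = 3.268×10^5 C
Moles of electrons = 3.268×10^5 / 96485 = 3.387 mol
Al³⁺ + 3e⁻ → Al, so n(Al) = 3.387 / 3 = 1.129 mol
m = 1.129 × 26.98 = 30.5 g

30.5 g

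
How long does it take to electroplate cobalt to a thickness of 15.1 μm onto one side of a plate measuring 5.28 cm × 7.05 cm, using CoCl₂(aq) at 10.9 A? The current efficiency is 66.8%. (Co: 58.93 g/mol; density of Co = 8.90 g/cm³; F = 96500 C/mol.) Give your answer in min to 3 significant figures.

3.75 min

Plated area = 5.28 × 7.05 = 37.22 cm²
Volume = 37.22 × 15.1×10⁻⁴ cm = 0.05620 cm³
m(Co) = 0.05620 × 8.90 = 0.5002 g
n(Co) = 0.5002 / 58.93 = 0.008488 mol; n(e⁻) = 2 × 0.008488 = 0.01698 mol
Q = 0.01698 × 96500 / 0.668 = 2453 C
t = 2453 / 10.9 = 225.0 s = 3.75 min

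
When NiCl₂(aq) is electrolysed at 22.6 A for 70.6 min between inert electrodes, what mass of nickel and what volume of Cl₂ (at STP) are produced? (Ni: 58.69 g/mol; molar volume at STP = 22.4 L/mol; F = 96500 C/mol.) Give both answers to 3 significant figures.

Q = 22.6 × 4236 = 95730 C; n(e⁻) = 95730 / 96500 = 0.9920 mol
Cathode: Ni²⁺ + 2e⁻ → Ni → n(Ni) = 0.9920/2 = 0.4960 mol → 29.1 g
Anode: 2Cl⁻ → Cl₂ + 2e⁻ → n(Cl₂) = 0.9920/2 = 0.4960 mol → 11.1 L

29.1 g Ni; 11.1 L Cl₂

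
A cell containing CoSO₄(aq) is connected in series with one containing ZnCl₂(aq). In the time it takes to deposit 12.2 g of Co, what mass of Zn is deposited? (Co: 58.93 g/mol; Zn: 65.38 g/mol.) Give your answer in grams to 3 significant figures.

n(Co) = 12.2 / 58.93 = 0.2070 mol
Co²⁺ + 2e⁻ → Co, so n(e⁻) = 2 × 0.2070 = 0.4140 mol
The cells are in series, so the same charge (and hence the same n(e⁻) = 0.4140 mol) passes through both.
Zn²⁺ + 2e⁻ → Zn, so n(Zn) = 0.4140 / 2 = 0.2070 mol
m(Zn) = 0.2070 × 65.38 = 13.5 g

13.5 g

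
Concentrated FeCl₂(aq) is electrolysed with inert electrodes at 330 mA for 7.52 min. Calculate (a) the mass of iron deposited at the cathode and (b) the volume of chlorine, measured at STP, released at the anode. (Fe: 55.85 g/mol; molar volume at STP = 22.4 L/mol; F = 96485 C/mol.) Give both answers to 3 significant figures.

Q = 0.330 × 451.2 = 148.9 C; n(e⁻) = 148.9 / 96485 = 0.001543 mol
Cathode: Fe²⁺ + 2e⁻ → Fe → n(Fe) = 0.001543/2 = 7.715×10^-4 mol → 0.0431 g
Anode: 2Cl⁻ → Cl₂ + 2e⁻ → n(Cl₂) = 0.001543/2 = 7.715×10^-4 mol → 0.0173 L

0.0431 g Fe; 0.0173 L Cl₂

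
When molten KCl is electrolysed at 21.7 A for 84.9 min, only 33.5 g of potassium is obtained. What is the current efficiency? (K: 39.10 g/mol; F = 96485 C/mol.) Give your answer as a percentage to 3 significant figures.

74.8%

Q = 21.7 × 5094 = 1.105×10^5 C
n(e⁻) = 1.105×10^5 / 96485 = 1.145 mol
K⁺ + e⁻ → K, so theoretical n(K) = 1.145 mol → 44.77 g
Efficiency = 33.5 / 44.77 = 0.7483 = 74.8%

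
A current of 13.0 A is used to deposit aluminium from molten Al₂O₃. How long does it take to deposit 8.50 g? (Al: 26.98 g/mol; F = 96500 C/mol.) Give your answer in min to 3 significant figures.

n(Al) = 8.50 / 26.98 = 0.3150 mol
Al³⁺ + 3e⁻ → Al, so n(e⁻) = 3 × 0.3150 = 0.9450 mol
Q = 0.9450 × 96500 = 91190 C
t = Q / I = 91190 / 13.0 = 7015 s = 117 min

117 min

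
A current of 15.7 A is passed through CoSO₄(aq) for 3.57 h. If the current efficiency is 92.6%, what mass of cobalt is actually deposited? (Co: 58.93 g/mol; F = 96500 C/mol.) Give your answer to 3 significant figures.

Q = 15.7 × 12852 = 2.018×10^5 C
n(e⁻) = 2.018×10^5 / 96500 = 2.091 mol
Co²⁺ + 2e⁻ → Co, so theoretical m(Co) = 1.046 × 58.93 = 61.64 g
Actual mass = 92.6% × 61.64 = 57.1 g

57.1 g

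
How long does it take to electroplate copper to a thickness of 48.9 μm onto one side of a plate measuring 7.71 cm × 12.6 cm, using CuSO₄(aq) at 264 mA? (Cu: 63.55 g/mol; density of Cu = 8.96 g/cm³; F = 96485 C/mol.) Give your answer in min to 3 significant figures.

Plated area = 7.71 × 12.6 = 97.15 cm²
Volume = 97.15 × 48.9×10⁻⁴ cm = 0.4751 cm³
m(Cu) = 0.4751 × 8.96 = 4.257 g
n(Cu) = 4.257 / 63.55 = 0.06699 mol; n(e⁻) = 2 × 0.06699 = 0.1340 mol
Q = 0.1340 × 96485 = 12930 C
t = 12930 / 0.264 = 48980 s = 816 min

816 min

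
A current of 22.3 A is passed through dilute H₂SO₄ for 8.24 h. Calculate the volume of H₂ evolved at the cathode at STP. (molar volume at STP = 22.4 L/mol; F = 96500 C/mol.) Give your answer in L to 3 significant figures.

Q = It = 22.3 × 29664 = 6.615×10^5 C
n(e⁻) = Q/F = 6.615×10^5/96500 = 6.855 mol
2H⁺ + 2e⁻ → H₂, so n(H₂) = 6.855 / 2 = 3.428 mol
V = 3.428 × 22.4 = 76.79 L

76.8 L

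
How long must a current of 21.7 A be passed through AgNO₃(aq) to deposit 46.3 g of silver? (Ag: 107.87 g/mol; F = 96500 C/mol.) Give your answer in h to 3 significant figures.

0.530 h

n(Ag) = 46.3 / 107.87 = 0.4292 mol
Ag⁺ + e⁻ → Ag, so n(e⁻) = 0.4292 mol
Q = 0.4292 × 96500 = 41420 C
t = Q / I = 41420 / 21.7 = 1909 s = 0.530 h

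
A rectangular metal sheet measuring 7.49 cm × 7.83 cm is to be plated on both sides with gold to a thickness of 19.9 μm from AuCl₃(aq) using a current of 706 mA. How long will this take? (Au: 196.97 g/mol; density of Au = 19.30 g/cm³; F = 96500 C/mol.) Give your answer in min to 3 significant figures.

Plated area = 2 × 7.49 × 7.83 = 117.3 cm²
Volume = 117.3 × 19.9×10⁻⁴ cm = 0.2334 cm³
m(Au) = 0.2334 × 19.30 = 4.505 g
n(Au) = 4.505 / 196.97 = 0.02287 mol; n(e⁻) = 3 × 0.02287 = 0.06861 mol
Q = 0.06861 × 96500 = 6621 C
t = 6621 / 0.706 = 9378 s = 156 min

156 min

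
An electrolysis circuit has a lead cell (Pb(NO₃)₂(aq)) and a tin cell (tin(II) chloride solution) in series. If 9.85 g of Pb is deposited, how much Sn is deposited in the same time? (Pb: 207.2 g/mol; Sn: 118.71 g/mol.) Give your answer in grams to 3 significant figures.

n(Pb) = 9.85 / 207.2 = 0.04754 mol
Pb²⁺ + 2e⁻ → Pb, so n(e⁻) = 2 × 0.04754 = 0.09508 mol
In series, the same 0.09508 mol of electrons flows through the second cell.
Sn²⁺ + 2e⁻ → Sn, so n(Sn) = 0.09508 / 2 = 0.04754 mol
m(Sn) = 0.04754 × 118.71 = 5.64 g

5.64 g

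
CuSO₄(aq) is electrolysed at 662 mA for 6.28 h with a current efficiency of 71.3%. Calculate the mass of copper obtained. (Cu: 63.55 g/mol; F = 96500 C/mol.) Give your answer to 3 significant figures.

Q = 0.662 × 22608 = 14970 C
n(e⁻) = 14970 / 96500 = 0.1551 mol
Cu²⁺ + 2e⁻ → Cu, so theoretical m(Cu) = 0.07755 × 63.55 = 4.928 g
Actual mass = 71.3% × 4.928 = 3.51 g

3.51 g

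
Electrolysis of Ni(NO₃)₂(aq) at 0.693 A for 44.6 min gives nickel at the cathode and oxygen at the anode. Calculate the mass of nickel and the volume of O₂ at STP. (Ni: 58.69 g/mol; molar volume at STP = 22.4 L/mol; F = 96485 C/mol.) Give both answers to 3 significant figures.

0.564 g Ni; 0.108 L O₂

Q = 0.693 × 2676 = 1854 C; n(e⁻) = 1854 / 96485 = 0.01922 mol
Cathode: Ni²⁺ + 2e⁻ → Ni → n(Ni) = 0.01922/2 = 0.009610 mol → 0.564 g
Anode: 2H₂O → O₂ + 4H⁺ + 4e⁻ → n(O₂) = 0.01922/4 = 0.004805 mol → 0.108 L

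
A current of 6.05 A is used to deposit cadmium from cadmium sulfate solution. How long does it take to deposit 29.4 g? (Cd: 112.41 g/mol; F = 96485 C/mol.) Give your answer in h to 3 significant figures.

n(Cd) = 29.4 / 112.41 = 0.2615 mol
Cd²⁺ + 2e⁻ → Cd, so n(e⁻) = 2 × 0.2615 = 0.5230 mol
Q = 0.5230 × 96485 = 50460 C
t = Q / I = 50460 / 6.05 = 8340 s = 2.32 h

2.32 h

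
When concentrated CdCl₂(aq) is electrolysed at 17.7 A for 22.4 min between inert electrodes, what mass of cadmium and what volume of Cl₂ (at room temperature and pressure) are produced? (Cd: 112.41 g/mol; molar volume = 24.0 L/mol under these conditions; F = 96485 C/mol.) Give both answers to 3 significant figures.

13.9 g Cd; 2.96 L Cl₂

Q = 17.7 × 1344 = 23790 C; n(e⁻) = 23790 / 96485 = 0.2466 mol
Cathode: Cd²⁺ + 2e⁻ → Cd → n(Cd) = 0.2466/2 = 0.1233 mol → 13.9 g
Anode: 2Cl⁻ → Cl₂ + 2e⁻ → n(Cl₂) = 0.2466/2 = 0.1233 mol → 2.96 L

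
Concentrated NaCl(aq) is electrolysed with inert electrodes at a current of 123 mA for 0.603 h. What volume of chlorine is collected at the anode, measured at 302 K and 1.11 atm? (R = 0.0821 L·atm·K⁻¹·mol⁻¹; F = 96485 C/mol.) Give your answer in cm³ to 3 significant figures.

Charge passed = 0.123 × 2170.8 = 267.0 C
n(e⁻) = 267.0 / 96485 = 0.002767 mol
2Cl⁻ → Cl₂ + 2e⁻, so n(Cl₂) = 0.002767 / 2 = 0.001384 mol
V = nRT/P = 0.001384 × 0.0821 × 302 / 1.11 = 0.03091 L
= 30.9 cm³

30.9 cm³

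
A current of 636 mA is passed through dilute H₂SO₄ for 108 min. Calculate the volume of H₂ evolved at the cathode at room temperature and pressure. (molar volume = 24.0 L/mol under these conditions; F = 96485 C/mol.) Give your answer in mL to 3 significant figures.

513 mL

Charge passed = 0.636 × 6480 = 4121 C
n(e⁻) = 4121 / 96485 = 0.04271 mol
2H⁺ + 2e⁻ → H₂, so n(H₂) = 0.04271 / 2 = 0.02136 mol
V = 0.02136 × 24.0 = 0.5126 L
= 513 mL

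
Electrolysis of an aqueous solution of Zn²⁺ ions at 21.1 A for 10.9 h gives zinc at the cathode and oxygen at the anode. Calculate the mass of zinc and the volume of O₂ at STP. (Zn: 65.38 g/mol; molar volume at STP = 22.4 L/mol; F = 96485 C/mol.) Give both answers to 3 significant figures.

Q = 21.1 × 39240 = 8.280×10^5 C; n(e⁻) = 8.280×10^5 / 96485 = 8.582 mol
Cathode: Zn²⁺ + 2e⁻ → Zn → n(Zn) = 8.582/2 = 4.291 mol → 281 g
Anode: 2H₂O → O₂ + 4H⁺ + 4e⁻ → n(O₂) = 8.582/4 = 2.146 mol → 48.1 L

281 g Zn; 48.1 L O₂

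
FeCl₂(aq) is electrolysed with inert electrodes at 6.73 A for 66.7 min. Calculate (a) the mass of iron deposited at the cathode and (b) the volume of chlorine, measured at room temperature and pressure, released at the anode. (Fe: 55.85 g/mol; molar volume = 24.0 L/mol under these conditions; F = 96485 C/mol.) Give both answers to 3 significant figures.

7.80 g Fe; 3.35 L Cl₂

Q = 6.73 × 4002 = 26930 C; n(e⁻) = 26930 / 96485 = 0.2791 mol
Cathode: Fe²⁺ + 2e⁻ → Fe → n(Fe) = 0.2791/2 = 0.1396 mol → 7.80 g
Anode: 2Cl⁻ → Cl₂ + 2e⁻ → n(Cl₂) = 0.2791/2 = 0.1396 mol → 3.35 L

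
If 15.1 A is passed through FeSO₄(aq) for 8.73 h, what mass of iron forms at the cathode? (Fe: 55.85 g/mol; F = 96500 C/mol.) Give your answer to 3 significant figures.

Q = It = 15.1 × 31428 = 4.746×10^5 C
Moles of electrons = 4.746×10^5 / 96500 = 4.918 mol
Fe²⁺ + 2e⁻ → Fe, so n(Fe) = 4.918 / 2 = 2.459 mol
m = 2.459 × 55.85 = 137 g

137 g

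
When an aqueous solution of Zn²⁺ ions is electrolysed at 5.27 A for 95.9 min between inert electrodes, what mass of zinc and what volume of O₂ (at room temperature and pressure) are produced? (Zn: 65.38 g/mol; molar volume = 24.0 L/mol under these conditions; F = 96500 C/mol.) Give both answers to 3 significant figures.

10.3 g Zn; 1.89 L O₂

Q = 5.27 × 5754 = 30320 C; n(e⁻) = 30320 / 96500 = 0.3142 mol
Cathode: Zn²⁺ + 2e⁻ → Zn → n(Zn) = 0.3142/2 = 0.1571 mol → 10.3 g
Anode: 2H₂O → O₂ + 4H⁺ + 4e⁻ → n(O₂) = 0.3142/4 = 0.07855 mol → 1.89 L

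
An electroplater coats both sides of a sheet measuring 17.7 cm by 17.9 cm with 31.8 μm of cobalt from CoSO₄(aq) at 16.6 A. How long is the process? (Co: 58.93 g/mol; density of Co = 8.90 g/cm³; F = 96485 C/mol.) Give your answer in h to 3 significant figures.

0.983 h

Plated area = 2 × 17.7 × 17.9 = 633.7 cm²
Volume = 633.7 × 31.8×10⁻⁴ cm = 2.015 cm³
m(Co) = 2.015 × 8.90 = 17.93 g
n(Co) = 17.93 / 58.93 = 0.3043 mol; n(e⁻) = 2 × 0.3043 = 0.6086 mol
Q = 0.6086 × 96485 = 58720 C
t = 58720 / 16.6 = 3537 s = 0.983 h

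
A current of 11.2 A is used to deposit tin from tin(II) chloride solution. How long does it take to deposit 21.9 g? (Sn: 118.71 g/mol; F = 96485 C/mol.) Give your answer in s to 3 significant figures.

n(Sn) = 21.9 / 118.71 = 0.1845 mol
Sn²⁺ + 2e⁻ → Sn, so n(e⁻) = 2 × 0.1845 = 0.3690 mol
Q = 0.3690 × 96485 = 35600 C
t = Q / I = 35600 / 11.2 = 3179 s

3180 s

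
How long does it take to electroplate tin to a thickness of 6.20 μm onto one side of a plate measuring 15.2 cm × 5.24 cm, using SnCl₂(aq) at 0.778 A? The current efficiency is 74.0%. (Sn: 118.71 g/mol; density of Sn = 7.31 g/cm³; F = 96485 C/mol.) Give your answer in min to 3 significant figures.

Plated area = 15.2 × 5.24 = 79.65 cm²
Volume = 79.65 × 6.20×10⁻⁴ cm = 0.04938 cm³
m(Sn) = 0.04938 × 7.31 = 0.3610 g
n(Sn) = 0.3610 / 118.71 = 0.003041 mol; n(e⁻) = 2 × 0.003041 = 0.006082 mol
Q = 0.006082 × 96485 / 0.740 = 793.0 C
t = 793.0 / 0.778 = 1019 s = 17.0 min

17.0 min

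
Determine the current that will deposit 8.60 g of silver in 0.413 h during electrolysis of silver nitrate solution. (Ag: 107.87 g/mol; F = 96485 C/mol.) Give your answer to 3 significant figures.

n(Ag) = 8.60 / 107.87 = 0.07973 mol
Ag⁺ + e⁻ → Ag, so n(e⁻) = 0.07973 mol
Q = 0.07973 × 96485 = 7693 C
I = Q / t = 7693 / 1486.8 s = 5.17 A

5.17 A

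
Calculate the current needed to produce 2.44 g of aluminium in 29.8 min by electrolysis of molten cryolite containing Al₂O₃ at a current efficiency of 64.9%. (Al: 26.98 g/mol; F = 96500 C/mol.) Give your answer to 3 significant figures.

22.6 A

n(Al) = 2.44 / 26.98 = 0.09044 mol
Al³⁺ + 3e⁻ → Al, so n(e⁻) = 3 × 0.09044 = 0.2713 mol
Q = 0.2713 × 96500 / 0.649 = 40340 C
I = Q / t = 40340 / 1788 s = 22.6 A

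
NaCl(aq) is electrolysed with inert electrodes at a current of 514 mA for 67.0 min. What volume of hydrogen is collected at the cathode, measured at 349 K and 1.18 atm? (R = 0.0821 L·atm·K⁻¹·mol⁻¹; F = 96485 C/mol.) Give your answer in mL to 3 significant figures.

Charge passed = 0.514 × 4020 = 2066 C
Moles of electrons = 2066 / 96485 = 0.02141 mol
2H⁺ + 2e⁻ → H₂, so n(H₂) = 0.02141 / 2 = 0.01071 mol
V = nRT/P = 0.01071 × 0.0821 × 349 / 1.18 = 0.2601 L
= 260 mL

260 mL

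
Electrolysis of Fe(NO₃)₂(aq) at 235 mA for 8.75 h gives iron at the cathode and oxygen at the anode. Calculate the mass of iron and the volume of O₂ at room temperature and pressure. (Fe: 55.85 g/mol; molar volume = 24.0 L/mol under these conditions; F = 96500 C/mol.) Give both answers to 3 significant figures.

Q = 0.235 × 31500 = 7403 C; n(e⁻) = 7403 / 96500 = 0.07672 mol
Cathode: Fe²⁺ + 2e⁻ → Fe → n(Fe) = 0.07672/2 = 0.03836 mol → 2.14 g
Anode: 2H₂O → O₂ + 4H⁺ + 4e⁻ → n(O₂) = 0.07672/4 = 0.01918 mol → 0.460 L

2.14 g Fe; 0.460 L O₂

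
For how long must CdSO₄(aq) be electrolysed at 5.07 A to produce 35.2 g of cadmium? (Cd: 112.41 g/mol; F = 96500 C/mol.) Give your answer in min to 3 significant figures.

199 min

n(Cd) = 35.2 / 112.41 = 0.3131 mol
Cd²⁺ + 2e⁻ → Cd, so n(e⁻) = 2 × 0.3131 = 0.6262 mol
Q = 0.6262 × 96500 = 60430 C
t = Q / I = 60430 / 5.07 = 11920 s = 199 min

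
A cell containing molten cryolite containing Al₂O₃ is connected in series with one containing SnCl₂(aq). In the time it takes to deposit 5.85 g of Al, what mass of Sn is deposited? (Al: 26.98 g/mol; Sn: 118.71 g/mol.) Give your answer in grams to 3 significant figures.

38.6 g

n(Al) = 5.85 / 26.98 = 0.2168 mol
Al³⁺ + 3e⁻ → Al, so n(e⁻) = 3 × 0.2168 = 0.6504 mol
Same current for the same time ⇒ same n(e⁻) = 0.6504 mol in both cells.
Sn²⁺ + 2e⁻ → Sn, so n(Sn) = 0.6504 / 2 = 0.3252 mol
m(Sn) = 0.3252 × 118.71 = 38.6 g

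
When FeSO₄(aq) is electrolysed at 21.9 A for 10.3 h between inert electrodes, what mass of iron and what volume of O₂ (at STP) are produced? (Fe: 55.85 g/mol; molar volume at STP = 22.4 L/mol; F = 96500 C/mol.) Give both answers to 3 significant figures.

Q = 21.9 × 37080 = 8.121×10^5 C; n(e⁻) = 8.121×10^5 / 96500 = 8.416 mol
Cathode: Fe²⁺ + 2e⁻ → Fe → n(Fe) = 8.416/2 = 4.208 mol → 235 g
Anode: 2H₂O → O₂ + 4H⁺ + 4e⁻ → n(O₂) = 8.416/4 = 2.104 mol → 47.1 L

235 g Fe; 47.1 L O₂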